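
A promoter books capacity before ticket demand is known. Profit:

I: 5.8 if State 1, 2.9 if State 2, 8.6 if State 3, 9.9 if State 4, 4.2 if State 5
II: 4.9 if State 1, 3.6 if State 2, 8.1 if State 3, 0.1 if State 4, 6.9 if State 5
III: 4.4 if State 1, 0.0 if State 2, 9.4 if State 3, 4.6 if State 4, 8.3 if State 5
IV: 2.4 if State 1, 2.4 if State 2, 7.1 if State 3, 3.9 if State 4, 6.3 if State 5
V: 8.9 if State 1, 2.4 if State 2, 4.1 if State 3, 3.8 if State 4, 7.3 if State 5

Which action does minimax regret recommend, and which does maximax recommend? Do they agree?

Column bests: State 1=8.9, State 2=3.6, State 3=9.4, State 4=9.9, State 5=8.3.
I regrets: 3.1, 0.7, 0.8, 0.0, 4.1 → max 4.1
II regrets: 4.0, 0.0, 1.3, 9.8, 1.4 → max 9.8
III regrets: 4.5, 3.6, 0.0, 5.3, 0.0 → max 5.3
IV regrets: 6.5, 1.2, 2.3, 6.0, 2.0 → max 6.5
V regrets: 0.0, 1.2, 5.3, 6.1, 1.0 → max 6.1
Smallest max regret = 4.1 → I.
Row maxima: I=9.9, II=8.1, III=9.4, IV=7.1, V=8.9
Best best-case = 9.9 → I.

minimax regret → I; maximax → I (agree)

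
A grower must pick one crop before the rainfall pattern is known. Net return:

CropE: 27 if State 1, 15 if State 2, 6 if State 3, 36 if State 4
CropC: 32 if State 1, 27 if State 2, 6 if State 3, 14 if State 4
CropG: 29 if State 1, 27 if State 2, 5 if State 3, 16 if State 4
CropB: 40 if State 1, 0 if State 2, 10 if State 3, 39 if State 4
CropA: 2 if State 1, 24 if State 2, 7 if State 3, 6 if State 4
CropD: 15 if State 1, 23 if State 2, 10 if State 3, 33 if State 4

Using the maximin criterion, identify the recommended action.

CropD

Row minima: CropE=6, CropC=6, CropG=5, CropB=0, CropA=2, CropD=10
Best worst-case = 10 → CropD.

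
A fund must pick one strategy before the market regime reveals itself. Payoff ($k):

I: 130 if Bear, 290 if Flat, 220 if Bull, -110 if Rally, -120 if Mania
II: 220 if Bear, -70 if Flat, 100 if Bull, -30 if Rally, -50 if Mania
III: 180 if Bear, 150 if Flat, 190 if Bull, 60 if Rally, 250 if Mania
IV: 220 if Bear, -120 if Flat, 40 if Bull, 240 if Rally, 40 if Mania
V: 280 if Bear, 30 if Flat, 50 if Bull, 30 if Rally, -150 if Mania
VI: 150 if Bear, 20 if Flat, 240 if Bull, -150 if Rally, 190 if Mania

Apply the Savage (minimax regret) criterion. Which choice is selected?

III

Column bests: Bear=280, Flat=290, Bull=240, Rally=240, Mania=250.
I regrets: 150, 0, 20, 350, 370 → max 370
II regrets: 60, 360, 140, 270, 300 → max 360
III regrets: 100, 140, 50, 180, 0 → max 180
IV regrets: 60, 410, 200, 0, 210 → max 410
V regrets: 0, 260, 190, 210, 400 → max 400
VI regrets: 130, 270, 0, 390, 60 → max 390
Smallest max regret = 180 → III.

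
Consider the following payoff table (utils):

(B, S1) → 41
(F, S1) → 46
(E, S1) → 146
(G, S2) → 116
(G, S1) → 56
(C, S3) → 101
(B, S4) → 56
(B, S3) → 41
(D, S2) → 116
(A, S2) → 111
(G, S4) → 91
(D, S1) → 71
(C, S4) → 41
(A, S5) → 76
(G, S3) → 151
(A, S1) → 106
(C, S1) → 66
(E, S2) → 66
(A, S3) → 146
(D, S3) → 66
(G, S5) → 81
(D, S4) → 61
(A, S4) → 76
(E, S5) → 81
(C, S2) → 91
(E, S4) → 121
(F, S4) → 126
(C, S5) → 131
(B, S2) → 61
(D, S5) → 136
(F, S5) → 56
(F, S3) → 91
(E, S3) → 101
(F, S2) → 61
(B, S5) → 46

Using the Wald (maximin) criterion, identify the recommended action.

A

Row minima: A=76, B=41, C=41, D=61, E=66, F=46, G=56
Best worst-case = 76 → A.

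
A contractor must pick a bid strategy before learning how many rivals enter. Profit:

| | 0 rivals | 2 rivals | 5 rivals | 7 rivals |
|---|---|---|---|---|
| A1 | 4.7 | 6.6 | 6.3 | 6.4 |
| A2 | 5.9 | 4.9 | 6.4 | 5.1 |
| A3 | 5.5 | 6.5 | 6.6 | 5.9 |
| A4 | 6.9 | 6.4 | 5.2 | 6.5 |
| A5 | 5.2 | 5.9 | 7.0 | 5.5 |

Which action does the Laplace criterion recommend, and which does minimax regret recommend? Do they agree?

laplace → A4; minimax regret → A3 (disagree)

Row averages: A1=6, A2=5.575, A3=6.125, A4=6.25, A5=5.9
Highest average = 6.25 → A4.
Column bests: 0 rivals=6.9, 2 rivals=6.6, 5 rivals=7.0, 7 rivals=6.5.
A1 regrets: 2.2, 0.0, 0.7, 0.1 → max 2.2
A2 regrets: 1.0, 1.7, 0.6, 1.4 → max 1.7
A3 regrets: 1.4, 0.1, 0.4, 0.6 → max 1.4
A4 regrets: 0.0, 0.2, 1.8, 0.0 → max 1.8
A5 regrets: 1.7, 0.7, 0.0, 1.0 → max 1.7
Smallest max regret = 1.4 → A3.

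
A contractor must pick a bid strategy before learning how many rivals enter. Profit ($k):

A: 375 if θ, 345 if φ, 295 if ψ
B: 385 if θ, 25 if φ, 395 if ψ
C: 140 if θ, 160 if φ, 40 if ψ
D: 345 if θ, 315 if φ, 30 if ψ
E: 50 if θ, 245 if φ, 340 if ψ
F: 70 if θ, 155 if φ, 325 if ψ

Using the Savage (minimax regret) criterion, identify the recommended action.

Column bests: θ=385, φ=345, ψ=395.
A regrets: 10, 0, 100 → max 100
B regrets: 0, 320, 0 → max 320
C regrets: 245, 185, 355 → max 355
D regrets: 40, 30, 365 → max 365
E regrets: 335, 100, 55 → max 335
F regrets: 315, 190, 70 → max 315
Smallest max regret = 100 → A.

A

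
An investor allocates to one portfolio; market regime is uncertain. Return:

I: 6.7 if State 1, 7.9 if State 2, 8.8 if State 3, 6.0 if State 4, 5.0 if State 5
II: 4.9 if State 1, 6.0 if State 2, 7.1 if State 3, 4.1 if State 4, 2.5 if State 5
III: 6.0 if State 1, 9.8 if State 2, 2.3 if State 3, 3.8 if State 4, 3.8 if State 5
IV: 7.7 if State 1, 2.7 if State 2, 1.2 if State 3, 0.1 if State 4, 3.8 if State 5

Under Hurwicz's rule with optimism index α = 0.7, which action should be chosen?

I

I: 0.7·8.8 + 0.3·5.0 = 7.66
II: 0.7·7.1 + 0.3·2.5 = 5.72
III: 0.7·9.8 + 0.3·2.3 = 7.55
IV: 0.7·7.7 + 0.3·0.1 = 5.42
Highest Hurwicz score = 7.66 → I.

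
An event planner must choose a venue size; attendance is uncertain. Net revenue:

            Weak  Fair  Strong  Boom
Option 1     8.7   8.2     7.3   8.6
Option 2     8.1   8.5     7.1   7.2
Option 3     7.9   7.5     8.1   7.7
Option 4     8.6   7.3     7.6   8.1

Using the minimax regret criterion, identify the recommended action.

Column bests: Weak=8.7, Fair=8.5, Strong=8.1, Boom=8.6.
Option 1 regrets: 0.0, 0.3, 0.8, 0.0 → max 0.8
Option 2 regrets: 0.6, 0.0, 1.0, 1.4 → max 1.4
Option 3 regrets: 0.8, 1.0, 0.0, 0.9 → max 1.0
Option 4 regrets: 0.1, 1.2, 0.5, 0.5 → max 1.2
Smallest max regret = 0.8 → Option 1.

Option 1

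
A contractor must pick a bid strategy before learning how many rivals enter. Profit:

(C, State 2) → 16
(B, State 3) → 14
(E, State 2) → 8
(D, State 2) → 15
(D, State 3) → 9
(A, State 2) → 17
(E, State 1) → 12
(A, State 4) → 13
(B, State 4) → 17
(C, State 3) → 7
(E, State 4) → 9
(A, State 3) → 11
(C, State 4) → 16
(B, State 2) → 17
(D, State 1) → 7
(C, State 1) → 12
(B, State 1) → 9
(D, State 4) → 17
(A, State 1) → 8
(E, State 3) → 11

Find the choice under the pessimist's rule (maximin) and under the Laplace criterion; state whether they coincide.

Row minima: A=8, B=9, C=7, D=7, E=8
Best worst-case = 9 → B.
Row averages: A=12.25, B=14.25, C=12.75, D=12, E=10
Highest average = 14.25 → B.

maximin → B; laplace → B (agree)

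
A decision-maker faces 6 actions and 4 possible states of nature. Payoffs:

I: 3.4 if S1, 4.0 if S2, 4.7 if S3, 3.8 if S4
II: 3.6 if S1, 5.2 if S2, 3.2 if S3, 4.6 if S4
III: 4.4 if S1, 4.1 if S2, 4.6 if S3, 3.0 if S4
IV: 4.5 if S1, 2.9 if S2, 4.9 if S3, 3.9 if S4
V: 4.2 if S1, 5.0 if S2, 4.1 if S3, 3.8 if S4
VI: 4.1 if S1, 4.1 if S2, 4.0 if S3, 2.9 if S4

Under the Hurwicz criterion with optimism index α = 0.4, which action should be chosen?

V

I: 0.4·4.7 + 0.6·3.4 = 3.92
II: 0.4·5.2 + 0.6·3.2 = 4
III: 0.4·4.6 + 0.6·3.0 = 3.64
IV: 0.4·4.9 + 0.6·2.9 = 3.7
V: 0.4·5.0 + 0.6·3.8 = 4.28
VI: 0.4·4.1 + 0.6·2.9 = 3.38
Highest Hurwicz score = 4.28 → V.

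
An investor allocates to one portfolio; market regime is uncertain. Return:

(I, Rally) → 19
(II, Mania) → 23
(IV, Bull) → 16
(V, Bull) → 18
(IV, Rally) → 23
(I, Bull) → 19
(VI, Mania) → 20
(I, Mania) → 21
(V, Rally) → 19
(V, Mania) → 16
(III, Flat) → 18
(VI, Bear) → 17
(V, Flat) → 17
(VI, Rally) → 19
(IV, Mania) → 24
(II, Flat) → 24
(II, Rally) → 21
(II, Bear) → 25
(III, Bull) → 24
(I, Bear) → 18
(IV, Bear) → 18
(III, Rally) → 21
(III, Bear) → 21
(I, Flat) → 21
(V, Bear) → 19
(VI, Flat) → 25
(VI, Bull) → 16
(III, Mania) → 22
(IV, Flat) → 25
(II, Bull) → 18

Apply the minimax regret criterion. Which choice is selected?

Column bests: Bear=25, Flat=25, Bull=24, Rally=23, Mania=24.
I regrets: 7, 4, 5, 4, 3 → max 7
II regrets: 0, 1, 6, 2, 1 → max 6
III regrets: 4, 7, 0, 2, 2 → max 7
IV regrets: 7, 0, 8, 0, 0 → max 8
V regrets: 6, 8, 6, 4, 8 → max 8
VI regrets: 8, 0, 8, 4, 4 → max 8
Smallest max regret = 6 → II.

II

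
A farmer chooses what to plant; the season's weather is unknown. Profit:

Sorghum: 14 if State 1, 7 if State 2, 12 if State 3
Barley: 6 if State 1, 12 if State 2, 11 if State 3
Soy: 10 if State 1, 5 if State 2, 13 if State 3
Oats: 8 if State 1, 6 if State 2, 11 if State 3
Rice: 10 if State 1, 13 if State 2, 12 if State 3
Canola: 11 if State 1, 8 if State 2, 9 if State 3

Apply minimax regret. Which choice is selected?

Rice

Column bests: State 1=14, State 2=13, State 3=13.
Sorghum regrets: 0, 6, 1 → max 6
Barley regrets: 8, 1, 2 → max 8
Soy regrets: 4, 8, 0 → max 8
Oats regrets: 6, 7, 2 → max 7
Rice regrets: 4, 0, 1 → max 4
Canola regrets: 3, 5, 4 → max 5
Smallest max regret = 4 → Rice.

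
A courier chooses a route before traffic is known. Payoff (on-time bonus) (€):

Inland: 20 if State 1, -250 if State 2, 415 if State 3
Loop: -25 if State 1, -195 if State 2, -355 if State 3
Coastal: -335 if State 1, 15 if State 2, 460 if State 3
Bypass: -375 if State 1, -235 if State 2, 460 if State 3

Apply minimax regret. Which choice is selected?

Column bests: State 1=20, State 2=15, State 3=460.
Inland regrets: 0, 265, 45 → max 265
Loop regrets: 45, 210, 815 → max 815
Coastal regrets: 355, 0, 0 → max 355
Bypass regrets: 395, 250, 0 → max 395
Smallest max regret = 265 → Inland.

Inland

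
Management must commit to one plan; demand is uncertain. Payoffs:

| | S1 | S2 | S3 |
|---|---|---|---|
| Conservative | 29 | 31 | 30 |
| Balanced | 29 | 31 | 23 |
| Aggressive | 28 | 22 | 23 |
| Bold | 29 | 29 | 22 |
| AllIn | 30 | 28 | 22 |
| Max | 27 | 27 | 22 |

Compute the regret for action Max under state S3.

Best payoff under S3 is 30.
Regret = 30 − 22 = 8.

8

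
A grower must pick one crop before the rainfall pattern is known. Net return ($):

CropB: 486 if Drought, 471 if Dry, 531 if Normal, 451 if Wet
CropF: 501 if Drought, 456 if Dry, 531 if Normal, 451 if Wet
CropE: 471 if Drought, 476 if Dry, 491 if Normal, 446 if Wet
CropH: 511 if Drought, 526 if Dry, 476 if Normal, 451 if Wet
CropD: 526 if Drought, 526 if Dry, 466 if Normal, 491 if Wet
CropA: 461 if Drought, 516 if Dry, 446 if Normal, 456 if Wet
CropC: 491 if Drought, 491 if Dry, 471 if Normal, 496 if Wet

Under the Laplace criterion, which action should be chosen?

Row averages: CropB=484.75, CropF=484.75, CropE=471, CropH=491, CropD=502.25, CropA=469.75, CropC=487.25
Highest average = 502.25 → CropD.

CropD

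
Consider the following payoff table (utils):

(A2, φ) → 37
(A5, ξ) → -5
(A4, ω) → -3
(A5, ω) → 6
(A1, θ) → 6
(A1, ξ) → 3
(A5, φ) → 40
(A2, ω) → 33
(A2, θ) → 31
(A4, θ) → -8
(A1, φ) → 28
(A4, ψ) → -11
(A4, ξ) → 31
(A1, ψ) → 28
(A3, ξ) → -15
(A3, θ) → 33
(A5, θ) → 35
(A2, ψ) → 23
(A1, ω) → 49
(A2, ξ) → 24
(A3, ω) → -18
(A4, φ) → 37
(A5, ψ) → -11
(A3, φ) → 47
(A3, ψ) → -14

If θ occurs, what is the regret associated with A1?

29

Best payoff under θ is 35.
Regret = 35 − 6 = 29.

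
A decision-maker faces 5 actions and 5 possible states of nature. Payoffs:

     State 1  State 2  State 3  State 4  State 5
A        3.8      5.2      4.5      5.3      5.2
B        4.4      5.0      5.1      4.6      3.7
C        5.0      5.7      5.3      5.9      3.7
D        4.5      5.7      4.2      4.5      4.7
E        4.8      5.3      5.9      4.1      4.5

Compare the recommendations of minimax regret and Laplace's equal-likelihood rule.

minimax regret → A; laplace → C (disagree)

Column bests: State 1=5.0, State 2=5.7, State 3=5.9, State 4=5.9, State 5=5.2.
A regrets: 1.2, 0.5, 1.4, 0.6, 0.0 → max 1.4
B regrets: 0.6, 0.7, 0.8, 1.3, 1.5 → max 1.5
C regrets: 0.0, 0.0, 0.6, 0.0, 1.5 → max 1.5
D regrets: 0.5, 0.0, 1.7, 1.4, 0.5 → max 1.7
E regrets: 0.2, 0.4, 0.0, 1.8, 0.7 → max 1.8
Smallest max regret = 1.4 → A.
Row averages: A=4.8, B=4.56, C=5.12, D=4.72, E=4.92
Highest average = 5.12 → C.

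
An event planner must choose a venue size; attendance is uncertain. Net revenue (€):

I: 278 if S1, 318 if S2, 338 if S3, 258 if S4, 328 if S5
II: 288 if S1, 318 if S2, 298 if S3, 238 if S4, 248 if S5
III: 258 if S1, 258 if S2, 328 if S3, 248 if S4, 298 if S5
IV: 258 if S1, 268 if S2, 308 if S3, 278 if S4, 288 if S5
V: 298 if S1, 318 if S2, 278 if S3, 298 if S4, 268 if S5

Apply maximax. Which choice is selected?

Row maxima: I=338, II=318, III=328, IV=308, V=318
Best best-case = 338 → I.

I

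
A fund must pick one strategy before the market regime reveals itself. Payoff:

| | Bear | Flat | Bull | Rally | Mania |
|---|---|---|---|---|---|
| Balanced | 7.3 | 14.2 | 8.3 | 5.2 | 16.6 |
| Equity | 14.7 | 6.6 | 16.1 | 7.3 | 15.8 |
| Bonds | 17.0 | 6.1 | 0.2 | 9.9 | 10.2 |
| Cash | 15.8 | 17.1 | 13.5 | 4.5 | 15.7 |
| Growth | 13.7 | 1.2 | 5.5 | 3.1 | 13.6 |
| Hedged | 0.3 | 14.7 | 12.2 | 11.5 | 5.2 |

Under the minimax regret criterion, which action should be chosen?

Column bests: Bear=17.0, Flat=17.1, Bull=16.1, Rally=11.5, Mania=16.6.
Balanced regrets: 9.7, 2.9, 7.8, 6.3, 0.0 → max 9.7
Equity regrets: 2.3, 10.5, 0.0, 4.2, 0.8 → max 10.5
Bonds regrets: 0.0, 11.0, 15.9, 1.6, 6.4 → max 15.9
Cash regrets: 1.2, 0.0, 2.6, 7.0, 0.9 → max 7.0
Growth regrets: 3.3, 15.9, 10.6, 8.4, 3.0 → max 15.9
Hedged regrets: 16.7, 2.4, 3.9, 0.0, 11.4 → max 16.7
Smallest max regret = 7.0 → Cash.

Cash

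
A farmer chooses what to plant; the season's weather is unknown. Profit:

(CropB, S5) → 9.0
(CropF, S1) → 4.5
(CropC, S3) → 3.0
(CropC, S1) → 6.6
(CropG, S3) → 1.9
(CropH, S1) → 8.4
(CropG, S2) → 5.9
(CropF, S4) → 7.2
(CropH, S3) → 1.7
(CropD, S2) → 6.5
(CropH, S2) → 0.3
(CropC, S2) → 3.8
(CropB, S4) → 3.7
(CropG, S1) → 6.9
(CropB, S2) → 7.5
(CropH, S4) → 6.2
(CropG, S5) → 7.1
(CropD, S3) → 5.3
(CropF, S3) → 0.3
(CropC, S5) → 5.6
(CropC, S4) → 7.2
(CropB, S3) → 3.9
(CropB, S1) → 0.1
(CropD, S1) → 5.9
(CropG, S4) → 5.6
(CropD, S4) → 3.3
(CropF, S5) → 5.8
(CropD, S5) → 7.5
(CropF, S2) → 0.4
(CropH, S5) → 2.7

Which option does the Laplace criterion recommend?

CropD

Row averages: CropF=3.64, CropH=3.86, CropC=5.24, CropB=4.84, CropD=5.7, CropG=5.48
Highest average = 5.7 → CropD.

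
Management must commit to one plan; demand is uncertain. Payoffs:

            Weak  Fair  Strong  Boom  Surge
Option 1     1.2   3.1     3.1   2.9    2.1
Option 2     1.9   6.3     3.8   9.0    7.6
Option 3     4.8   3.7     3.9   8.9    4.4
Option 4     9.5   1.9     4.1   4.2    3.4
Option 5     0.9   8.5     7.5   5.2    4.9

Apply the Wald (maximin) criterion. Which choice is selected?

Row minima: Option 1=1.2, Option 2=1.9, Option 3=3.7, Option 4=1.9, Option 5=0.9
Best worst-case = 3.7 → Option 3.

Option 3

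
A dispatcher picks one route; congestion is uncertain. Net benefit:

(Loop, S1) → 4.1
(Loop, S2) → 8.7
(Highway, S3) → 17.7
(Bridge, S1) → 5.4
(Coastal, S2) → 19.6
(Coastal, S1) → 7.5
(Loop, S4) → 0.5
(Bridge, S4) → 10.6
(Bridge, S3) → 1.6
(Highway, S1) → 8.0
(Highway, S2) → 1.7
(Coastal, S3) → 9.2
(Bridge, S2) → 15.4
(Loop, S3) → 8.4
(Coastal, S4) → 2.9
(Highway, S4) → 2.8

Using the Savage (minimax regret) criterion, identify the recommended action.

Coastal

Column bests: S1=8.0, S2=19.6, S3=17.7, S4=10.6.
Highway regrets: 0.0, 17.9, 0.0, 7.8 → max 17.9
Coastal regrets: 0.5, 0.0, 8.5, 7.7 → max 8.5
Loop regrets: 3.9, 10.9, 9.3, 10.1 → max 10.9
Bridge regrets: 2.6, 4.2, 16.1, 0.0 → max 16.1
Smallest max regret = 8.5 → Coastal.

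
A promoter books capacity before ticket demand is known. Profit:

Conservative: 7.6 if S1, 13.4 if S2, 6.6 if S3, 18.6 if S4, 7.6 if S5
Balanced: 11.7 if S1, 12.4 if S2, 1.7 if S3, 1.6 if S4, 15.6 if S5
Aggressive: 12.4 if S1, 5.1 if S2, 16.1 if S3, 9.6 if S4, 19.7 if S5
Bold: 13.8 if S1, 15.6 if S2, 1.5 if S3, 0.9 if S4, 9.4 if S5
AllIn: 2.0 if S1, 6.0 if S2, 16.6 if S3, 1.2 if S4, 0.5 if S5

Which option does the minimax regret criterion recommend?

Column bests: S1=13.8, S2=15.6, S3=16.6, S4=18.6, S5=19.7.
Conservative regrets: 6.2, 2.2, 10.0, 0.0, 12.1 → max 12.1
Balanced regrets: 2.1, 3.2, 14.9, 17.0, 4.1 → max 17.0
Aggressive regrets: 1.4, 10.5, 0.5, 9.0, 0.0 → max 10.5
Bold regrets: 0.0, 0.0, 15.1, 17.7, 10.3 → max 17.7
AllIn regrets: 11.8, 9.6, 0.0, 17.4, 19.2 → max 19.2
Smallest max regret = 10.5 → Aggressive.

Aggressive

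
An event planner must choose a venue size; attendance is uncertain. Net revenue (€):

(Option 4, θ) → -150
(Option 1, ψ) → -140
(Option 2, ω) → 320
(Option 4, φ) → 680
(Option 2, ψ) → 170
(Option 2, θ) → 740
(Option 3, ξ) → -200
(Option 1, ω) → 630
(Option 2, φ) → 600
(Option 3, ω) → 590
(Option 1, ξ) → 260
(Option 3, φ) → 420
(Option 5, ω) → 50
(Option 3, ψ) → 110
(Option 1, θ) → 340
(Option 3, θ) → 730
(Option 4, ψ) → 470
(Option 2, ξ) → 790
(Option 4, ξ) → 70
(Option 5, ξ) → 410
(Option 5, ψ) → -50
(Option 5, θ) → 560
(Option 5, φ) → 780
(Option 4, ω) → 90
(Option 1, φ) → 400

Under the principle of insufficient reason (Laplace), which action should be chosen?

Row averages: Option 1=298, Option 2=524, Option 3=330, Option 4=232, Option 5=350
Highest average = 524 → Option 2.

Option 2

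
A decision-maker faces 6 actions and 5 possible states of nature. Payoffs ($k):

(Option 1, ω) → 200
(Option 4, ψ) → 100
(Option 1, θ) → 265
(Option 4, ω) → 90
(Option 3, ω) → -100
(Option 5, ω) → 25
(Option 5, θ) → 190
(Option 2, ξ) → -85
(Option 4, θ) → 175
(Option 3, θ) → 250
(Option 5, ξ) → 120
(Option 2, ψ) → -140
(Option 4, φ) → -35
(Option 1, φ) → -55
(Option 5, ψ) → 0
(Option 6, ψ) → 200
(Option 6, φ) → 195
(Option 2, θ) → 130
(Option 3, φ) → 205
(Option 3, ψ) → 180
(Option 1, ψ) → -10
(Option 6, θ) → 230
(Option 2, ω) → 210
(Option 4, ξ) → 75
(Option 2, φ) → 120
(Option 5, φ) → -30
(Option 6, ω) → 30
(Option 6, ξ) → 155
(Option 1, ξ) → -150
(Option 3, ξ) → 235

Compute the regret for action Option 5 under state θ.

75

Best payoff under θ is 265.
Regret = 265 − 190 = 75.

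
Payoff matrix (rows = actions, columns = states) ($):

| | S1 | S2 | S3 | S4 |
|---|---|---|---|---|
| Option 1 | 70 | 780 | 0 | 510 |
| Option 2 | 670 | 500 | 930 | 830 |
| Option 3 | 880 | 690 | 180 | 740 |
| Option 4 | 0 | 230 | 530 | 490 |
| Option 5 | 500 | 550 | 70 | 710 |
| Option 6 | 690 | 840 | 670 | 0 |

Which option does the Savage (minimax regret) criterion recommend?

Option 2

Column bests: S1=880, S2=840, S3=930, S4=830.
Option 1 regrets: 810, 60, 930, 320 → max 930
Option 2 regrets: 210, 340, 0, 0 → max 340
Option 3 regrets: 0, 150, 750, 90 → max 750
Option 4 regrets: 880, 610, 400, 340 → max 880
Option 5 regrets: 380, 290, 860, 120 → max 860
Option 6 regrets: 190, 0, 260, 830 → max 830
Smallest max regret = 340 → Option 2.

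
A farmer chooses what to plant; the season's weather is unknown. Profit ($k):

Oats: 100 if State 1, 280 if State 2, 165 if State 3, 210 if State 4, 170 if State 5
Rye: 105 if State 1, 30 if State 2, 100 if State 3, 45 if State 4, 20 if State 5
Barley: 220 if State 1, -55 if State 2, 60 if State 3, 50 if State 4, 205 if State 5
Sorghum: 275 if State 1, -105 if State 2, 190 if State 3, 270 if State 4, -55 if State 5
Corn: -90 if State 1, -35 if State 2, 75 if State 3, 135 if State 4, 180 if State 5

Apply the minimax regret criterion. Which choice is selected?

Oats

Column bests: State 1=275, State 2=280, State 3=190, State 4=270, State 5=205.
Oats regrets: 175, 0, 25, 60, 35 → max 175
Rye regrets: 170, 250, 90, 225, 185 → max 250
Barley regrets: 55, 335, 130, 220, 0 → max 335
Sorghum regrets: 0, 385, 0, 0, 260 → max 385
Corn regrets: 365, 315, 115, 135, 25 → max 365
Smallest max regret = 175 → Oats.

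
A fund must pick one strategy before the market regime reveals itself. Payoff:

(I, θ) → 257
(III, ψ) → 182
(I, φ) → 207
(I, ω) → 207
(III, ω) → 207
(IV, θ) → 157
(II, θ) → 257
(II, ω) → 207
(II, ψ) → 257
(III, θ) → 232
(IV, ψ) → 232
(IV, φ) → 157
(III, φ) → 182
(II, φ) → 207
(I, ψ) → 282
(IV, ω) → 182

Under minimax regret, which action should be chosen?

I

Column bests: θ=257, φ=207, ψ=282, ω=207.
I regrets: 0, 0, 0, 0 → max 0
II regrets: 0, 0, 25, 0 → max 25
III regrets: 25, 25, 100, 0 → max 100
IV regrets: 100, 50, 50, 25 → max 100
Smallest max regret = 0 → I.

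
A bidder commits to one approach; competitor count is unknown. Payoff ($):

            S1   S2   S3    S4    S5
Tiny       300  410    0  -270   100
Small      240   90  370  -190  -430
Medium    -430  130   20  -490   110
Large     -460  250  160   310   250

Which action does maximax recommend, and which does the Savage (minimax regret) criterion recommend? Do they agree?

maximax → Tiny; minimax regret → Tiny (agree)

Row maxima: Tiny=410, Small=370, Medium=130, Large=310
Best best-case = 410 → Tiny.
Column bests: S1=300, S2=410, S3=370, S4=310, S5=250.
Tiny regrets: 0, 0, 370, 580, 150 → max 580
Small regrets: 60, 320, 0, 500, 680 → max 680
Medium regrets: 730, 280, 350, 800, 140 → max 800
Large regrets: 760, 160, 210, 0, 0 → max 760
Smallest max regret = 580 → Tiny.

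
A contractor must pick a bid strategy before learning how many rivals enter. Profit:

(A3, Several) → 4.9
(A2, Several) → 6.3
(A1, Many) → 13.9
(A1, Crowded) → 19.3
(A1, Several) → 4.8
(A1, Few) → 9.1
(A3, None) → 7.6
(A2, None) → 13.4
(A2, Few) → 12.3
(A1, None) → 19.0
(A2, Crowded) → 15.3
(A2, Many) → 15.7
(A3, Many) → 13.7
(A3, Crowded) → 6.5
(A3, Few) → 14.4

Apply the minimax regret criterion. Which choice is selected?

A1

Column bests: None=19.0, Few=14.4, Several=6.3, Many=15.7, Crowded=19.3.
A1 regrets: 0.0, 5.3, 1.5, 1.8, 0.0 → max 5.3
A2 regrets: 5.6, 2.1, 0.0, 0.0, 4.0 → max 5.6
A3 regrets: 11.4, 0.0, 1.4, 2.0, 12.8 → max 12.8
Smallest max regret = 5.3 → A1.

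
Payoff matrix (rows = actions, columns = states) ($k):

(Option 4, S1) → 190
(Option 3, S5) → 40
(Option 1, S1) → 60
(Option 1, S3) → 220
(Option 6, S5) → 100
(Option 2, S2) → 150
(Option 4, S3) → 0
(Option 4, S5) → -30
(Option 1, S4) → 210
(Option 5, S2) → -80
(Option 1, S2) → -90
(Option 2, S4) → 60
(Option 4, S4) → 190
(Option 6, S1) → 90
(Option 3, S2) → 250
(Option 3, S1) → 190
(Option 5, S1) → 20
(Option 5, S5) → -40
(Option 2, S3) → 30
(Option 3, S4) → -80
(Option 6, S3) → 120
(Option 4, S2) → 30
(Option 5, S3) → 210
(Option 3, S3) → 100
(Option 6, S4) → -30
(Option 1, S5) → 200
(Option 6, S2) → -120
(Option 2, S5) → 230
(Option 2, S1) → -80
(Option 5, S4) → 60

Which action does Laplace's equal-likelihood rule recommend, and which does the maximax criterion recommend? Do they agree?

laplace → Option 1; maximax → Option 3 (disagree)

Row averages: Option 1=120, Option 2=78, Option 3=100, Option 4=76, Option 5=34, Option 6=32
Highest average = 120 → Option 1.
Row maxima: Option 1=220, Option 2=230, Option 3=250, Option 4=190, Option 5=210, Option 6=120
Best best-case = 250 → Option 3.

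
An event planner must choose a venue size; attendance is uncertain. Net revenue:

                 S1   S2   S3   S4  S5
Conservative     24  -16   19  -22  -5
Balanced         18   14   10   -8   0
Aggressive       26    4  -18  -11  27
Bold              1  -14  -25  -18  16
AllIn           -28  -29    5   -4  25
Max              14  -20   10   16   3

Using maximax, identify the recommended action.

Row maxima: Conservative=24, Balanced=18, Aggressive=27, Bold=16, AllIn=25, Max=16
Best best-case = 27 → Aggressive.

Aggressive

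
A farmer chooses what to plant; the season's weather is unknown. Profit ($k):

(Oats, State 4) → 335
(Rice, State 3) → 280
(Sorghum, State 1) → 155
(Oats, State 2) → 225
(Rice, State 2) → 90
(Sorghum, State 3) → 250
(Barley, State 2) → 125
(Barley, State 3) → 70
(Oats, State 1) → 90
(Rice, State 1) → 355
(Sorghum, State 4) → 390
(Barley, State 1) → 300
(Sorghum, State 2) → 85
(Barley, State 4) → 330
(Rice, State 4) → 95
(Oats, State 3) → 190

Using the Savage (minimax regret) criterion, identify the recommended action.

Column bests: State 1=355, State 2=225, State 3=280, State 4=390.
Barley regrets: 55, 100, 210, 60 → max 210
Oats regrets: 265, 0, 90, 55 → max 265
Rice regrets: 0, 135, 0, 295 → max 295
Sorghum regrets: 200, 140, 30, 0 → max 200
Smallest max regret = 200 → Sorghum.

Sorghum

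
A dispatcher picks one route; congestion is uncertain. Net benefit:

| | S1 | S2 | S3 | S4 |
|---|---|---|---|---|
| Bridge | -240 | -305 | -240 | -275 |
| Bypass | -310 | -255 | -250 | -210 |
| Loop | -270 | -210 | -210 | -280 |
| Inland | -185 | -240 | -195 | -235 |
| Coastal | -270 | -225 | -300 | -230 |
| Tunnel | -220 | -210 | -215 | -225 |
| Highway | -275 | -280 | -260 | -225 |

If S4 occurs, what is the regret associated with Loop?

Best payoff under S4 is -210.
Regret = -210 − (-280) = 70.

70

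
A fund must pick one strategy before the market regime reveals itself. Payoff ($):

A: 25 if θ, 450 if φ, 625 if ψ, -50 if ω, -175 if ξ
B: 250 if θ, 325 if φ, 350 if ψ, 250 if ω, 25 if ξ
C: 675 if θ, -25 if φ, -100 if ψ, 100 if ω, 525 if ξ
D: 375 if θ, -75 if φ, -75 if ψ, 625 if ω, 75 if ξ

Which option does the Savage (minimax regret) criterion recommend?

Column bests: θ=675, φ=450, ψ=625, ω=625, ξ=525.
A regrets: 650, 0, 0, 675, 700 → max 700
B regrets: 425, 125, 275, 375, 500 → max 500
C regrets: 0, 475, 725, 525, 0 → max 725
D regrets: 300, 525, 700, 0, 450 → max 700
Smallest max regret = 500 → B.

B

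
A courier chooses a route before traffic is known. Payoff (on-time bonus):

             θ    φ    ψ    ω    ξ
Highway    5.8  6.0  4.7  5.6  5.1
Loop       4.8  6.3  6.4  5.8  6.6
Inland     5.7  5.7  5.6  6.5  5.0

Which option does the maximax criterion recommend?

Row maxima: Highway=6.0, Loop=6.6, Inland=6.5
Best best-case = 6.6 → Loop.

Loop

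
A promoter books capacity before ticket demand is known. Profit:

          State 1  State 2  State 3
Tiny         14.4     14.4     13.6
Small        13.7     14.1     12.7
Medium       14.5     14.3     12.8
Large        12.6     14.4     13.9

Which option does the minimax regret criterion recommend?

Tiny

Column bests: State 1=14.5, State 2=14.4, State 3=13.9.
Tiny regrets: 0.1, 0.0, 0.3 → max 0.3
Small regrets: 0.8, 0.3, 1.2 → max 1.2
Medium regrets: 0.0, 0.1, 1.1 → max 1.1
Large regrets: 1.9, 0.0, 0.0 → max 1.9
Smallest max regret = 0.3 → Tiny.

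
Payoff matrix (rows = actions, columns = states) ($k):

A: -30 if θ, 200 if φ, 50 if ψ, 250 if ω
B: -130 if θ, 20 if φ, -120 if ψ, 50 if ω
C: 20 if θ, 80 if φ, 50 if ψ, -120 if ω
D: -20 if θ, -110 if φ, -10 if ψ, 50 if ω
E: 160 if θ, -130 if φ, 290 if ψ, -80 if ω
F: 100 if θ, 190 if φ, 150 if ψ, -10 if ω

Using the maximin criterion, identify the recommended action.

F

Row minima: A=-30, B=-130, C=-120, D=-110, E=-130, F=-10
Best worst-case = -10 → F.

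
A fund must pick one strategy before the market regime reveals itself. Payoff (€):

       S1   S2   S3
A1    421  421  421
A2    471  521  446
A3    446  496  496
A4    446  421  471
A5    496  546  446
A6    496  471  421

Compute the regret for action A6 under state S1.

Best payoff under S1 is 496.
Regret = 496 − 496 = 0.

0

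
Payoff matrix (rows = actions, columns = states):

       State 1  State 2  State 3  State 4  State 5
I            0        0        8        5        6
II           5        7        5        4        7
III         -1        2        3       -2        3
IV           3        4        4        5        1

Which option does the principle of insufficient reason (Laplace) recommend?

Row averages: I=3.8, II=5.6, III=1, IV=3.4
Highest average = 5.6 → II.

II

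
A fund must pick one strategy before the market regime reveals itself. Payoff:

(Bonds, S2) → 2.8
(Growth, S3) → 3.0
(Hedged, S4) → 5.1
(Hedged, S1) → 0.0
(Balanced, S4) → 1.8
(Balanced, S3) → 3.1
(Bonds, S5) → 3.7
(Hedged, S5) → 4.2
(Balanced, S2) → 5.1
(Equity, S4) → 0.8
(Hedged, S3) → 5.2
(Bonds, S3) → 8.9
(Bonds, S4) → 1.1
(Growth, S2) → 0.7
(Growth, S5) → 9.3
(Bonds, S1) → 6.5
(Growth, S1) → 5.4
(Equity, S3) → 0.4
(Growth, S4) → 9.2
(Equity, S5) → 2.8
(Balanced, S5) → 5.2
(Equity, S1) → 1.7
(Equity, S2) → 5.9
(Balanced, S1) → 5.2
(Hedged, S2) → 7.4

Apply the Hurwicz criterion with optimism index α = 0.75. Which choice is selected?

Balanced: 0.75·5.2 + 0.25·1.8 = 4.35
Equity: 0.75·5.9 + 0.25·0.4 = 4.525
Hedged: 0.75·7.4 + 0.25·0.0 = 5.55
Bonds: 0.75·8.9 + 0.25·1.1 = 6.95
Growth: 0.75·9.3 + 0.25·0.7 = 7.15
Highest Hurwicz score = 7.15 → Growth.

Growth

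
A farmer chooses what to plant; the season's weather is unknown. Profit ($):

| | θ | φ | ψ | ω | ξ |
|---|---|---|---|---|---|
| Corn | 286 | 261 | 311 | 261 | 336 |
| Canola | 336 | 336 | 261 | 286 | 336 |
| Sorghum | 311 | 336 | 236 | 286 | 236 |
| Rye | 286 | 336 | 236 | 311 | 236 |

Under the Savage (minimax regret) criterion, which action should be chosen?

Column bests: θ=336, φ=336, ψ=311, ω=311, ξ=336.
Corn regrets: 50, 75, 0, 50, 0 → max 75
Canola regrets: 0, 0, 50, 25, 0 → max 50
Sorghum regrets: 25, 0, 75, 25, 100 → max 100
Rye regrets: 50, 0, 75, 0, 100 → max 100
Smallest max regret = 50 → Canola.

Canola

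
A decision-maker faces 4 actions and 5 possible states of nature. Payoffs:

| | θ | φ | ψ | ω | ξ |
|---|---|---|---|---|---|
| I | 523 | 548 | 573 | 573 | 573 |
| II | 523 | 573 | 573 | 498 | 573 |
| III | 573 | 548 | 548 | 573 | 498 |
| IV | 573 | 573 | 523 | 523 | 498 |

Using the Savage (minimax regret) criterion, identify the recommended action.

Column bests: θ=573, φ=573, ψ=573, ω=573, ξ=573.
I regrets: 50, 25, 0, 0, 0 → max 50
II regrets: 50, 0, 0, 75, 0 → max 75
III regrets: 0, 25, 25, 0, 75 → max 75
IV regrets: 0, 0, 50, 50, 75 → max 75
Smallest max regret = 50 → I.

I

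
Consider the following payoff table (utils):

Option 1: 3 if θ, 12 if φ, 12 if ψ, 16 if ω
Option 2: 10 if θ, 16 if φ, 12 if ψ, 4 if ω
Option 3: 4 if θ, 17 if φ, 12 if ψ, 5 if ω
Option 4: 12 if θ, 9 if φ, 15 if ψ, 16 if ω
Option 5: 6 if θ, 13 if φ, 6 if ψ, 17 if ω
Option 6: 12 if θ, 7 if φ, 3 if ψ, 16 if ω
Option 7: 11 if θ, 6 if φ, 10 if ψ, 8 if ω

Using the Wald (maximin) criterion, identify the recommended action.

Option 4

Row minima: Option 1=3, Option 2=4, Option 3=4, Option 4=9, Option 5=6, Option 6=3, Option 7=6
Best worst-case = 9 → Option 4.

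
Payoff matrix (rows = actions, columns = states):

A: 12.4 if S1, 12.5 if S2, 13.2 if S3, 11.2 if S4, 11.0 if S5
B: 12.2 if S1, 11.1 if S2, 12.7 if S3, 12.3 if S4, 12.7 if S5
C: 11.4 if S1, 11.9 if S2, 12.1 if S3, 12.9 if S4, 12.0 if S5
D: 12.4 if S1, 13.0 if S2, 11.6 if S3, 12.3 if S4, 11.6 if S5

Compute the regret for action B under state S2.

1.9

Best payoff under S2 is 13.0.
Regret = 13.0 − 11.1 = 1.9.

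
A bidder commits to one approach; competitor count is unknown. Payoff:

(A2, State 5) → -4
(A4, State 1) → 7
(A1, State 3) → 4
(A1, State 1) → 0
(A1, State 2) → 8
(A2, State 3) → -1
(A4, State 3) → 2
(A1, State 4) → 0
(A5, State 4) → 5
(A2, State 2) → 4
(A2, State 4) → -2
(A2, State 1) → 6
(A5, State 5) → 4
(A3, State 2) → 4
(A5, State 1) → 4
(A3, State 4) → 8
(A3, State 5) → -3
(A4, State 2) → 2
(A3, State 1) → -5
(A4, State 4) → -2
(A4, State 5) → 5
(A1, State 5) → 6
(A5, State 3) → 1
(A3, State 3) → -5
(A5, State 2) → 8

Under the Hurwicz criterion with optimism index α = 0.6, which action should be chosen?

A1: 0.6·8 + 0.4·0 = 4.8
A2: 0.6·6 + 0.4·(-4) = 2
A3: 0.6·8 + 0.4·(-5) = 2.8
A4: 0.6·7 + 0.4·(-2) = 3.4
A5: 0.6·8 + 0.4·1 = 5.2
Highest Hurwicz score = 5.2 → A5.

A5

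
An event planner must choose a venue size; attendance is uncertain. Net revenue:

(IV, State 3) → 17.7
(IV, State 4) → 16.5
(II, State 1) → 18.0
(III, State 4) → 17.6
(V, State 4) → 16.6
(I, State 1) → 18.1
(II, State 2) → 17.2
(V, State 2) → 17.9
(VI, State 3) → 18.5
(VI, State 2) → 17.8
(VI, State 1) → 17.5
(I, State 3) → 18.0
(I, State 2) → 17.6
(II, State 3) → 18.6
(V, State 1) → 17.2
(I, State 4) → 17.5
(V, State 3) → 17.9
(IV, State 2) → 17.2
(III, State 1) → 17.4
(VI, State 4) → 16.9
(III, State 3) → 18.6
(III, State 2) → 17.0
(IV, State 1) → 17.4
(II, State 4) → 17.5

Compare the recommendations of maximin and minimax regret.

maximin → I; minimax regret → I (agree)

Row minima: I=17.5, II=17.2, III=17.0, IV=16.5, V=16.6, VI=16.9
Best worst-case = 17.5 → I.
Column bests: State 1=18.1, State 2=17.9, State 3=18.6, State 4=17.6.
I regrets: 0.0, 0.3, 0.6, 0.1 → max 0.6
II regrets: 0.1, 0.7, 0.0, 0.1 → max 0.7
III regrets: 0.7, 0.9, 0.0, 0.0 → max 0.9
IV regrets: 0.7, 0.7, 0.9, 1.1 → max 1.1
V regrets: 0.9, 0.0, 0.7, 1.0 → max 1.0
VI regrets: 0.6, 0.1, 0.1, 0.7 → max 0.7
Smallest max regret = 0.6 → I.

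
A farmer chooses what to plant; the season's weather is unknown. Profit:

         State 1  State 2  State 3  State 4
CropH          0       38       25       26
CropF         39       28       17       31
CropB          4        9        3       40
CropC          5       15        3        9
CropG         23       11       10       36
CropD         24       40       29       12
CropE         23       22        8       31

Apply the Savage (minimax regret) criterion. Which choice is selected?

Column bests: State 1=39, State 2=40, State 3=29, State 4=40.
CropH regrets: 39, 2, 4, 14 → max 39
CropF regrets: 0, 12, 12, 9 → max 12
CropB regrets: 35, 31, 26, 0 → max 35
CropC regrets: 34, 25, 26, 31 → max 34
CropG regrets: 16, 29, 19, 4 → max 29
CropD regrets: 15, 0, 0, 28 → max 28
CropE regrets: 16, 18, 21, 9 → max 21
Smallest max regret = 12 → CropF.

CropF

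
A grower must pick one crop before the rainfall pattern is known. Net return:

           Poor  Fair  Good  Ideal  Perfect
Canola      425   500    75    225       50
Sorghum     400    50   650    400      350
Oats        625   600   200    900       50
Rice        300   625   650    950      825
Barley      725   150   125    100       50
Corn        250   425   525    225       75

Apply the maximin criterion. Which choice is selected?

Row minima: Canola=50, Sorghum=50, Oats=50, Rice=300, Barley=50, Corn=75
Best worst-case = 300 → Rice.

Rice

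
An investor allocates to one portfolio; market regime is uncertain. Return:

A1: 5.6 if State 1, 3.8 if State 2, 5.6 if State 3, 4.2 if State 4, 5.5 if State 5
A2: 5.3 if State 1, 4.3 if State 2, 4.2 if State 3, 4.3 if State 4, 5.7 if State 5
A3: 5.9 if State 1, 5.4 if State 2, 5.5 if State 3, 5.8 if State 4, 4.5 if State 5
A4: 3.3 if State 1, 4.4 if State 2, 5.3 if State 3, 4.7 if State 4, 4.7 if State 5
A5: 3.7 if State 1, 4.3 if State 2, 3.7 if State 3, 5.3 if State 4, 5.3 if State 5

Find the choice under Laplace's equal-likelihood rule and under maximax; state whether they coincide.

Row averages: A1=4.94, A2=4.76, A3=5.42, A4=4.48, A5=4.46
Highest average = 5.42 → A3.
Row maxima: A1=5.6, A2=5.7, A3=5.9, A4=5.3, A5=5.3
Best best-case = 5.9 → A3.

laplace → A3; maximax → A3 (agree)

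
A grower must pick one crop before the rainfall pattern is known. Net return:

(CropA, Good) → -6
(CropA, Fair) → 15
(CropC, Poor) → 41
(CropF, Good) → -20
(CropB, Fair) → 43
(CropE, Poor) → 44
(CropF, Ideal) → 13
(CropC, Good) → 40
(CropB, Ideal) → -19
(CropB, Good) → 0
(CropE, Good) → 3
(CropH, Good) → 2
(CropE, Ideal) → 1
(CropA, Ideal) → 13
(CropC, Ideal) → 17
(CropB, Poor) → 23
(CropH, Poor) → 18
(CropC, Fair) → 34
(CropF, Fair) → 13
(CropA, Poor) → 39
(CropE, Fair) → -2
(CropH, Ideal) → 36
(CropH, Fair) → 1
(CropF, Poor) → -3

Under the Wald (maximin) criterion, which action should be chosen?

CropC

Row minima: CropE=-2, CropA=-6, CropB=-19, CropH=1, CropC=17, CropF=-20
Best worst-case = 17 → CropC.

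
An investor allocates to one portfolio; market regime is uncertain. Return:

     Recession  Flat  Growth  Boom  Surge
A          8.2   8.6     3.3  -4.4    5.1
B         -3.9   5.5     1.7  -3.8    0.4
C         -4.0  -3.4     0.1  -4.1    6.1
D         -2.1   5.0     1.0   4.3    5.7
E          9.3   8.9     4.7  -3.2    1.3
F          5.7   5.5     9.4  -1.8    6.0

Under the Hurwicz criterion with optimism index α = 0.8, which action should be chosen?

A: 0.8·8.6 + 0.2·(-4.4) = 6
B: 0.8·5.5 + 0.2·(-3.9) = 3.62
C: 0.8·6.1 + 0.2·(-4.1) = 4.06
D: 0.8·5.7 + 0.2·(-2.1) = 4.14
E: 0.8·9.3 + 0.2·(-3.2) = 6.8
F: 0.8·9.4 + 0.2·(-1.8) = 7.16
Highest Hurwicz score = 7.16 → F.

F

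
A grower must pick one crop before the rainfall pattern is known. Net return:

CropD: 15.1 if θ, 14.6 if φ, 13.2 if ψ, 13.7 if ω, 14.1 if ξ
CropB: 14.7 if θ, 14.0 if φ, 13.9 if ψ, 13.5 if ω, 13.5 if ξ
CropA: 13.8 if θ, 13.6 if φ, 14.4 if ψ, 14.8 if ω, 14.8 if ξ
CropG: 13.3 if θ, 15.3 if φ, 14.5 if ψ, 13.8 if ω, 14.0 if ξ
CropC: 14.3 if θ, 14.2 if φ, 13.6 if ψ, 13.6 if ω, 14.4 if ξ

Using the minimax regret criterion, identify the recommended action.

Column bests: θ=15.1, φ=15.3, ψ=14.5, ω=14.8, ξ=14.8.
CropD regrets: 0.0, 0.7, 1.3, 1.1, 0.7 → max 1.3
CropB regrets: 0.4, 1.3, 0.6, 1.3, 1.3 → max 1.3
CropA regrets: 1.3, 1.7, 0.1, 0.0, 0.0 → max 1.7
CropG regrets: 1.8, 0.0, 0.0, 1.0, 0.8 → max 1.8
CropC regrets: 0.8, 1.1, 0.9, 1.2, 0.4 → max 1.2
Smallest max regret = 1.2 → CropC.

CropC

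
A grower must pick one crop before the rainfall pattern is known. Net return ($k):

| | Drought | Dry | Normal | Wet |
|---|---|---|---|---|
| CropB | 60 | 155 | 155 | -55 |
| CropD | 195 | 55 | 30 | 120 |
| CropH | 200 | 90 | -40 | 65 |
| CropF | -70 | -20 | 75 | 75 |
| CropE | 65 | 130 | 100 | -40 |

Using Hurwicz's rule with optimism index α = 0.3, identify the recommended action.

CropB: 0.3·155 + 0.7·(-55) = 8
CropD: 0.3·195 + 0.7·30 = 79.5
CropH: 0.3·200 + 0.7·(-40) = 32
CropF: 0.3·75 + 0.7·(-70) = -26.5
CropE: 0.3·130 + 0.7·(-40) = 11
Highest Hurwicz score = 79.5 → CropD.

CropD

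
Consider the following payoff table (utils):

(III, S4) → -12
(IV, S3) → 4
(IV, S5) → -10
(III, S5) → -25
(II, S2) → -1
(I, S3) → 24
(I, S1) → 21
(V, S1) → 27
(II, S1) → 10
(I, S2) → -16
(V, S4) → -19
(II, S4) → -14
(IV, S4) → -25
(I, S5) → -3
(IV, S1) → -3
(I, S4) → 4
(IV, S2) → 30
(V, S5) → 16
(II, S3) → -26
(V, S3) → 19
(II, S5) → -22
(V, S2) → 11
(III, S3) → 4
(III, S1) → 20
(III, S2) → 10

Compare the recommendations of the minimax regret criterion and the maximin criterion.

Column bests: S1=27, S2=30, S3=24, S4=4, S5=16.
I regrets: 6, 46, 0, 0, 19 → max 46
II regrets: 17, 31, 50, 18, 38 → max 50
III regrets: 7, 20, 20, 16, 41 → max 41
IV regrets: 30, 0, 20, 29, 26 → max 30
V regrets: 0, 19, 5, 23, 0 → max 23
Smallest max regret = 23 → V.
Row minima: I=-16, II=-26, III=-25, IV=-25, V=-19
Best worst-case = -16 → I.

minimax regret → V; maximin → I (disagree)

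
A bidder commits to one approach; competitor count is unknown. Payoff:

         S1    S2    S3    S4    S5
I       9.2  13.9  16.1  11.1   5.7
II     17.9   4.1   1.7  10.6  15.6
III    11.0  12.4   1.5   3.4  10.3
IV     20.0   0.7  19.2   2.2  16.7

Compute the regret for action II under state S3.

17.5

Best payoff under S3 is 19.2.
Regret = 19.2 − 1.7 = 17.5.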